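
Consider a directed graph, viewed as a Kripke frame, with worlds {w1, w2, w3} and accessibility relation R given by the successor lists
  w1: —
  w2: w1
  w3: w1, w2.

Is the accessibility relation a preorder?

No

Reflexive: no — w1 is not related to itself.
Transitive: yes — every two-step R-path is closed by a direct edge.
So R is not a preorder.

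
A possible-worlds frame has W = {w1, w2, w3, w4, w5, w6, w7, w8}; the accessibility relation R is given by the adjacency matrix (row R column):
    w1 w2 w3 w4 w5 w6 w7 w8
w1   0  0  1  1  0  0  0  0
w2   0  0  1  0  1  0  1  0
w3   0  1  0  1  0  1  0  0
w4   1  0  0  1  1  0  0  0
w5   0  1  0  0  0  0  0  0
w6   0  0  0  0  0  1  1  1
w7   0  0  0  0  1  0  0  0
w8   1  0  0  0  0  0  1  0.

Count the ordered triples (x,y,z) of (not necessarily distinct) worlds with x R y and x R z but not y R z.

33

Enumerating: (w1,w3,w3), (w1,w4,w3), (w2,w3,w3), (w2,w3,w5), (w2,w3,w7), (w2,w5,w3), (w2,w5,w5), (w2,w5,w7), (w2,w7,w3), (w2,w7,w7), (w3,w2,w2), (w3,w2,w4), … and 21 more.
Total: 33.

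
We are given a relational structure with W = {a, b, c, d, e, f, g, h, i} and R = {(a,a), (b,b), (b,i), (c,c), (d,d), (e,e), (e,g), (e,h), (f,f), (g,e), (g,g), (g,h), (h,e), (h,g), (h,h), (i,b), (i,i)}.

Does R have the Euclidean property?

Yes

Euclidean: yes — any two successors of a common world are R-related.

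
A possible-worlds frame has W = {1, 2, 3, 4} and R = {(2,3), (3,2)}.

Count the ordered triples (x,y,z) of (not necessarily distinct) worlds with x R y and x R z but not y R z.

2

Enumerating: (2,3,3), (3,2,2).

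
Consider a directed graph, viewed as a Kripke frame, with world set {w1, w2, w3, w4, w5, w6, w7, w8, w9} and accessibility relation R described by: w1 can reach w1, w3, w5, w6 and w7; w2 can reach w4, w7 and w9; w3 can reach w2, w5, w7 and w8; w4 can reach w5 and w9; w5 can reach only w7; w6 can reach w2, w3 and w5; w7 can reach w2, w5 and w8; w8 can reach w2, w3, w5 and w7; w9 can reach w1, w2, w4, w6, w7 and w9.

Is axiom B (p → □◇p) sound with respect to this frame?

No

The schema B characterises exactly the symmetric frames.
Symmetric: no — w1 R w3 but not w3 R w1.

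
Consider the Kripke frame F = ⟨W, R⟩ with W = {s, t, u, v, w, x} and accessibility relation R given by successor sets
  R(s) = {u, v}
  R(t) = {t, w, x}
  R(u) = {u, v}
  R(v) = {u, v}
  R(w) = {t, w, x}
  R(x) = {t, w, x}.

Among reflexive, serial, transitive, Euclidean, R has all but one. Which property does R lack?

reflexive

Reflexive: no — s is not related to itself.
Serial: yes — every world has a successor (e.g. s R u).
Transitive: yes — every two-step R-path is closed by a direct edge.
Euclidean: yes — any two successors of a common world are R-related.
Only reflexive fails.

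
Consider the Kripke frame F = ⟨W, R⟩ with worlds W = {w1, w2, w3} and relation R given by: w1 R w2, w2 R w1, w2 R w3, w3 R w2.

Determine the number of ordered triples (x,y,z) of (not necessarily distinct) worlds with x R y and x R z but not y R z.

6

Enumerating: (w1,w2,w2), (w2,w1,w1), (w2,w1,w3), (w2,w3,w1), (w2,w3,w3), (w3,w2,w2).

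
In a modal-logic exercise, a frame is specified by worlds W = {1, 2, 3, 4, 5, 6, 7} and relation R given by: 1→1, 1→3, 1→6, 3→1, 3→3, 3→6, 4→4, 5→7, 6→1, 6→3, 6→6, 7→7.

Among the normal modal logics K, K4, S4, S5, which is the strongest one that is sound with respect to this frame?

K4

Transitive (axiom 4): yes — every two-step R-path is closed by a direct edge.
Reflexive (axiom T): no — 2 is not related to itself.
Euclidean (axiom 5): yes — any two successors of a common world are R-related.
So F validates K, K4; S4 would additionally require R to be reflexive. The strongest is K4.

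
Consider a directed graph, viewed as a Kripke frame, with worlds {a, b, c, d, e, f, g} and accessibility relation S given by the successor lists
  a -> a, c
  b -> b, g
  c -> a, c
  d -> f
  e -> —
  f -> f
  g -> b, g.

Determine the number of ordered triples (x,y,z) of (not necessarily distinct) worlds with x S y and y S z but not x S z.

S is transitive; there are no such tuples.

0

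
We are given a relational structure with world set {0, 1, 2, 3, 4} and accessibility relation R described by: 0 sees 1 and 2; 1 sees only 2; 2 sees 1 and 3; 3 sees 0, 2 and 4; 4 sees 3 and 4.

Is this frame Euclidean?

No

Euclidean: no — 2 R 1 and 2 R 3, but not 1 R 3.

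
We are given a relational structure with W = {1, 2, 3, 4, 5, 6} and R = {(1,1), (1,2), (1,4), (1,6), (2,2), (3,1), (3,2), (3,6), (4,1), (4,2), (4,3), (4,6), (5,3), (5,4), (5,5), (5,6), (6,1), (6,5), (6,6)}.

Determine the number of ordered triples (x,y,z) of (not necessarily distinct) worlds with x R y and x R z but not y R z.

Enumerating: (1,2,1), (1,2,4), (1,2,6), (1,4,4), (1,6,2), (1,6,4), (3,2,1), (3,2,6), (3,6,2), (4,1,3), (4,2,1), (4,2,3), … and 13 more.
Total: 25.

25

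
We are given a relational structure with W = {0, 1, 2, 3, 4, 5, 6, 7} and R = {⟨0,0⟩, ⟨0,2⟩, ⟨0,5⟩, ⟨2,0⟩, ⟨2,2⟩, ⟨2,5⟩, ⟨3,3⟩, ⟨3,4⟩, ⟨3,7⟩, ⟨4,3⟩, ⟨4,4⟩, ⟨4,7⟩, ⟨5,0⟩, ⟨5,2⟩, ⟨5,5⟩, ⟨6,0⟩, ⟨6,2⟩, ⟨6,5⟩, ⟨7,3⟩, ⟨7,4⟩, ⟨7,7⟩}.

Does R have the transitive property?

Yes

Transitive: yes — every two-step R-path is closed by a direct edge.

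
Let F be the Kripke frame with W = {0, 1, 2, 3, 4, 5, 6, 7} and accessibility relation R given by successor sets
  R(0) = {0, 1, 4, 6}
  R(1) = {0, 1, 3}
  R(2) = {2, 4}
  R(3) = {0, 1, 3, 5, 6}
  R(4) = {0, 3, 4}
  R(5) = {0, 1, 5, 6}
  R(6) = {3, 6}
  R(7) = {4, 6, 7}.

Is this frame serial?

Yes

Serial: yes — every world has a successor (e.g. 0 R 0).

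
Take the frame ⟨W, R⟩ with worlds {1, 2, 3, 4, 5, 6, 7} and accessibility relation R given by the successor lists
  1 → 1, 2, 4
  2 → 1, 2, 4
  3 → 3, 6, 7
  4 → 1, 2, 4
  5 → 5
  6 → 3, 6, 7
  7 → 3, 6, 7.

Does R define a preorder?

Reflexive: yes — every world is R-related to itself.
Transitive: yes — every two-step R-path is closed by a direct edge.
So R is a preorder.

Yes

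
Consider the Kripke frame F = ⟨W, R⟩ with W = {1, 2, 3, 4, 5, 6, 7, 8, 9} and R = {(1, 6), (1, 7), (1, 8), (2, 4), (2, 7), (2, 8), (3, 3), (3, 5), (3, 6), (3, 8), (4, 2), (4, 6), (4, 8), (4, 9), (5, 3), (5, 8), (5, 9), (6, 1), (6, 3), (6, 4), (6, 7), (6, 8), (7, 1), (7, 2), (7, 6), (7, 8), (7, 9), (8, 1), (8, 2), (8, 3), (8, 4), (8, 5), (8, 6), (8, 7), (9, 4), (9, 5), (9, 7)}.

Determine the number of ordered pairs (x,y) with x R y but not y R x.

R is symmetric; there are no such tuples.

0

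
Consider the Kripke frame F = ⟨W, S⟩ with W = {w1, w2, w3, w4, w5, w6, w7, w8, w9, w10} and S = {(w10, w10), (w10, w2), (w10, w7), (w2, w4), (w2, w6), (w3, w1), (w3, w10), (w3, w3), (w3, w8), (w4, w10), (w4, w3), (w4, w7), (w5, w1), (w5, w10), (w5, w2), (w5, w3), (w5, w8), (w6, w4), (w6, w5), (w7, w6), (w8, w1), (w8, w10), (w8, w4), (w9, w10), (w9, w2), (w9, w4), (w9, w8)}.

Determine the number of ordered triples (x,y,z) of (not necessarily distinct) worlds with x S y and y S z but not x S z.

37

Enumerating: (w10,w2,w4), (w10,w2,w6), (w10,w7,w6), (w2,w4,w10), (w2,w4,w3), (w2,w4,w7), (w2,w6,w5), (w3,w10,w2), (w3,w10,w7), (w3,w8,w4), (w4,w10,w2), (w4,w3,w1), … and 25 more.
Total: 37.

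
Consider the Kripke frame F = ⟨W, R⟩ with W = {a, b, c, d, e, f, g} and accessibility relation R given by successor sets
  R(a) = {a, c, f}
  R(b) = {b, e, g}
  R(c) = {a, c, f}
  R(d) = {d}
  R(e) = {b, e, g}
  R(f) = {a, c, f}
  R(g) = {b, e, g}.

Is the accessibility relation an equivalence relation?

Yes

Reflexive: yes — every world is R-related to itself.
Symmetric: yes — every pair in R has its reverse in R.
Transitive: yes — every two-step R-path is closed by a direct edge.
So R is an equivalence relation.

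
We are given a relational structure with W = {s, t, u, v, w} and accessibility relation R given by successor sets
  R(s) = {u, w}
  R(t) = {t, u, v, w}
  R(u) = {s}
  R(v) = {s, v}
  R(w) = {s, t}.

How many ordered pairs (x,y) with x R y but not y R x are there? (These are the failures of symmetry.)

Enumerating: (t,u), (t,v), (v,s).

3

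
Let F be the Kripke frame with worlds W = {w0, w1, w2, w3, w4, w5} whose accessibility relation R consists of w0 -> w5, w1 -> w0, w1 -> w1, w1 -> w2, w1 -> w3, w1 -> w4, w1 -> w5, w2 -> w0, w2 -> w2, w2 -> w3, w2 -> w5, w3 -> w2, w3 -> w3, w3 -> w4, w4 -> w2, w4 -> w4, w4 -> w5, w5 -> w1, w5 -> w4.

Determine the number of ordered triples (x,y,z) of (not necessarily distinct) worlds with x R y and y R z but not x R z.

17

Enumerating: (w0,w5,w1), (w0,w5,w4), (w2,w3,w4), (w2,w5,w1), (w2,w5,w4), (w3,w2,w0), (w3,w2,w5), (w3,w4,w5), (w4,w2,w0), (w4,w2,w3), (w4,w5,w1), (w5,w1,w0), (w5,w1,w2), (w5,w1,w3), (w5,w1,w5), (w5,w4,w2), (w5,w4,w5).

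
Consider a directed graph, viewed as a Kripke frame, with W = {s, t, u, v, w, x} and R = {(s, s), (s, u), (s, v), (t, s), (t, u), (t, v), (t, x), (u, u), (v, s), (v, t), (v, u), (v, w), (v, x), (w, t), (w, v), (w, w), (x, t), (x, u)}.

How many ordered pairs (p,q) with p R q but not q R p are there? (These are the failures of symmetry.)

Enumerating: (s,u), (t,s), (t,u), (v,u), (v,x), (w,t), (x,u).

7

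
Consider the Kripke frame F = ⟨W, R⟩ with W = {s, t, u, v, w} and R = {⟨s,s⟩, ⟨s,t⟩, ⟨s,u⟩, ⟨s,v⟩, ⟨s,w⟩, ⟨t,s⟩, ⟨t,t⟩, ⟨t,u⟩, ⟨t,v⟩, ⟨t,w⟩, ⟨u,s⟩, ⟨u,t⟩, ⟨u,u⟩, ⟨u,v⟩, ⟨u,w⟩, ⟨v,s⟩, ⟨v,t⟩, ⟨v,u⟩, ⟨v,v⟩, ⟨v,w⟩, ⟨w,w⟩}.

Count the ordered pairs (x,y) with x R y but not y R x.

4

Enumerating: (s,w), (t,w), (u,w), (v,w).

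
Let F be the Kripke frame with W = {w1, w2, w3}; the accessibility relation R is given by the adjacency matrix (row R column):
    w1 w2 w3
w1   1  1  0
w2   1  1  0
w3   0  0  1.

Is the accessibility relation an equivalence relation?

Reflexive: yes — every world is R-related to itself.
Symmetric: yes — every pair in R has its reverse in R.
Transitive: yes — every two-step R-path is closed by a direct edge.
So R is an equivalence relation.

Yes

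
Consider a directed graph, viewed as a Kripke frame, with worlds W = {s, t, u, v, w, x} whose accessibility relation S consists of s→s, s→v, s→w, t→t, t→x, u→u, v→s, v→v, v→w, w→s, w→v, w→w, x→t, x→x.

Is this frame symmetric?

Yes

Symmetric: yes — every pair in S has its reverse in S.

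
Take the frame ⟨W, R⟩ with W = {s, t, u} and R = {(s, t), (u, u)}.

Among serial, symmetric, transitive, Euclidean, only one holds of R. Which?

Serial: no — t has no R-successor.
Symmetric: no — s R t but not t R s.
Transitive: yes — every two-step R-path is closed by a direct edge.
Euclidean: no — s R t and s R t, but not t R t.
Only transitive holds.

transitive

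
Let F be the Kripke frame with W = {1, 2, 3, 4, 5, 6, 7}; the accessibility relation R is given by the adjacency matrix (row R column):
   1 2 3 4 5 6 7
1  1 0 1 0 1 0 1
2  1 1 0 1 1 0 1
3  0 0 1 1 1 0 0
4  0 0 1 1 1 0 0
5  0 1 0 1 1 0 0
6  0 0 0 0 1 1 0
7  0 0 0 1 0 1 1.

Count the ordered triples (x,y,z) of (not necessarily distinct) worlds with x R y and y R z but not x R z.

Enumerating: (1,3,4), (1,5,2), (1,5,4), (1,7,4), (1,7,6), (2,1,3), (2,4,3), (2,7,6), (3,5,2), (4,5,2), (5,2,1), (5,2,7), (5,4,3), (6,5,2), (6,5,4), (7,4,3), (7,4,5), (7,6,5).

18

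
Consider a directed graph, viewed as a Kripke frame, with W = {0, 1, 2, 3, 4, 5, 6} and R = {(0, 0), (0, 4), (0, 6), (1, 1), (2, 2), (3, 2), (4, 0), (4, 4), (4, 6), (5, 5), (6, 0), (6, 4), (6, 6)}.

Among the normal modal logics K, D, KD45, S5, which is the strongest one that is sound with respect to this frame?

Serial (axiom D): yes — every world has a successor (e.g. 0 R 0).
Euclidean (axiom 5): yes — any two successors of a common world are R-related.
Transitive (axiom 4): yes — every two-step R-path is closed by a direct edge.
Reflexive (axiom T): no — 3 is not related to itself.
So F validates K, D, KD45; S5 would additionally require R to be reflexive. The strongest is KD45.

KD45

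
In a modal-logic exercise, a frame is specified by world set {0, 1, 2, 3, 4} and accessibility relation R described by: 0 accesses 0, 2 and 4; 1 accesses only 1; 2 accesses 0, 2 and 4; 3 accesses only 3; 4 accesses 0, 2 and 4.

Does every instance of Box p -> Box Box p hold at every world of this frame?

Yes

Axiom 4 corresponds to the accessibility relation being transitive.
Transitive: yes — every two-step R-path is closed by a direct edge.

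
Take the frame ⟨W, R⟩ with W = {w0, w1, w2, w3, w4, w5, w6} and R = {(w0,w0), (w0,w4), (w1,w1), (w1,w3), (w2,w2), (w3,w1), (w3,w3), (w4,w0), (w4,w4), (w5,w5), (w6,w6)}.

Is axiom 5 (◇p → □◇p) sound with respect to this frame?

By correspondence theory, 5 is valid on a frame iff R is Euclidean.
Euclidean: yes — any two successors of a common world are R-related.

Yes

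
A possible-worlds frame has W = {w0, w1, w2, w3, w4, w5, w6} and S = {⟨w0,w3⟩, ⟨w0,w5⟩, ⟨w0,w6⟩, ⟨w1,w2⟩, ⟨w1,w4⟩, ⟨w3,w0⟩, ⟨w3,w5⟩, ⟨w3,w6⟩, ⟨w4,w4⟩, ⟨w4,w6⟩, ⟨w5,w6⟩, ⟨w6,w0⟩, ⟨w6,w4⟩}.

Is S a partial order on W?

No

Reflexive: no — w0 is not related to itself.
Transitive: no — w0 S w6 and w6 S w4, but not w0 S w4.
Antisymmetric: no — w0 S w3 and w3 S w0 with w0 ≠ w3.
So S is not a partial order.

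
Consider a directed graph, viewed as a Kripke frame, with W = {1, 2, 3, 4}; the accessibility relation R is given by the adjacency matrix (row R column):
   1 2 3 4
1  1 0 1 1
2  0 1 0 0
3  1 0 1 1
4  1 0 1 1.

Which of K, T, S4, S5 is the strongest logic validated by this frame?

Reflexive (axiom T): yes — every world is R-related to itself.
Transitive (axiom 4): yes — every two-step R-path is closed by a direct edge.
Euclidean (axiom 5): yes — any two successors of a common world are R-related.
So F validates K, T, S4, S5. The strongest is S5.

S5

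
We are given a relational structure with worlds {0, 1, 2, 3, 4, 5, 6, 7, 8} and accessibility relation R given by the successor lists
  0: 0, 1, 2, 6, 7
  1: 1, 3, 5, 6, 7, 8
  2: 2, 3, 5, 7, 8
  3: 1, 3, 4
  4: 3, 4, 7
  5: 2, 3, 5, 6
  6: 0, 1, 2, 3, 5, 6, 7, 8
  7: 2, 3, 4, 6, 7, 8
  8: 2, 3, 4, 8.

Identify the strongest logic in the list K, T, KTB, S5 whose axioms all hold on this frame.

Reflexive (axiom T): yes — every world is R-related to itself.
Symmetric (axiom B): no — 0 R 1 but not 1 R 0.
Euclidean (axiom 5): no — 0 R 1 and 0 R 2, but not 1 R 2.
So F validates K, T; KTB would additionally require R to be symmetric. The strongest is T.

T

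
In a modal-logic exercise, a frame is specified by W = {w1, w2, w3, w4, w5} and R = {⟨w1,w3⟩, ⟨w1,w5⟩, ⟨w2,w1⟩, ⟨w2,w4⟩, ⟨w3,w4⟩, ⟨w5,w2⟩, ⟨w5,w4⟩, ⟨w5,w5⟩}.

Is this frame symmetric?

Symmetric: no — w1 R w3 but not w3 R w1.

No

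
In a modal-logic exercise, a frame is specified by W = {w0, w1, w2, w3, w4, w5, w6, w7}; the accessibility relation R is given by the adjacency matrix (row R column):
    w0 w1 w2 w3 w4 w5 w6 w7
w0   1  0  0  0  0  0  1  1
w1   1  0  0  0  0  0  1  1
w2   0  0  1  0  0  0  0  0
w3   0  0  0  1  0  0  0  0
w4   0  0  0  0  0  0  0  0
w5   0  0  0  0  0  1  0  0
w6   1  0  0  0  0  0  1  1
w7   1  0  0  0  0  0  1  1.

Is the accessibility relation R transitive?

Transitive: yes — every two-step R-path is closed by a direct edge.

Yes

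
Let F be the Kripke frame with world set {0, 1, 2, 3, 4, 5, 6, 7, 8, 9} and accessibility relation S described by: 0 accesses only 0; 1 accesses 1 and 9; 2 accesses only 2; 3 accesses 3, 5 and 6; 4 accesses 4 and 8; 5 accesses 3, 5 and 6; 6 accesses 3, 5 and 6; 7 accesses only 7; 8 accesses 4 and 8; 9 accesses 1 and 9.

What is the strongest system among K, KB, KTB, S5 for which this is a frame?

S5

Symmetric (axiom B): yes — every pair in S has its reverse in S.
Reflexive (axiom T): yes — every world is S-related to itself.
Euclidean (axiom 5): yes — any two successors of a common world are S-related.
So F validates K, KB, KTB, S5. The strongest is S5.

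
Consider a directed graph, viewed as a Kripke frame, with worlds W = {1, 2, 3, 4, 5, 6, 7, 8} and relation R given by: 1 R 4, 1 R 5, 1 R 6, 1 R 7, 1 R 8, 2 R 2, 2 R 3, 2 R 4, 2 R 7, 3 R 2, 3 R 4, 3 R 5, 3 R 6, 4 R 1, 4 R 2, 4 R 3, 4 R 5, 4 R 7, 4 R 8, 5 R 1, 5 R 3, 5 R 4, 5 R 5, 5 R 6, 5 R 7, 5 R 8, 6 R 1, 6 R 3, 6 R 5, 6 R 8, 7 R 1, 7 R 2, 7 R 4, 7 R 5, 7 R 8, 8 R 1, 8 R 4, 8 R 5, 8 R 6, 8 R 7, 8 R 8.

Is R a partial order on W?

No

Reflexive: no — 1 is not related to itself.
Transitive: no — 1 R 4 and 4 R 2, but not 1 R 2.
Antisymmetric: no — 1 R 4 and 4 R 1 with 1 ≠ 4.
So R is not a partial order.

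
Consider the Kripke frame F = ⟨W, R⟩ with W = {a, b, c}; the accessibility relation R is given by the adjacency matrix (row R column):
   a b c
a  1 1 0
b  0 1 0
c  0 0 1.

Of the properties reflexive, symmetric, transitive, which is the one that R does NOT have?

Reflexive: yes — every world is R-related to itself.
Symmetric: no — a R b but not b R a.
Transitive: yes — every two-step R-path is closed by a direct edge.
Only symmetric fails.

symmetric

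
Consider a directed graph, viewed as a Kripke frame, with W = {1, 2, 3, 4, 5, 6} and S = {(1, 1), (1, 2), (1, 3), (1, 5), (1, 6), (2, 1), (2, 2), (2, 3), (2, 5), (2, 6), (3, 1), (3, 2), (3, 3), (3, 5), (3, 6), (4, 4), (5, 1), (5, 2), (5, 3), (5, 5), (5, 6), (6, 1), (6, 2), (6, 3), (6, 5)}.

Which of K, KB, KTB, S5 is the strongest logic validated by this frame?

KB

Symmetric (axiom B): yes — every pair in S has its reverse in S.
Reflexive (axiom T): no — 6 is not related to itself.
Euclidean (axiom 5): no — 1 S 6 and 1 S 6, but not 6 S 6.
So F validates K, KB; KTB would additionally require S to be reflexive. The strongest is KB.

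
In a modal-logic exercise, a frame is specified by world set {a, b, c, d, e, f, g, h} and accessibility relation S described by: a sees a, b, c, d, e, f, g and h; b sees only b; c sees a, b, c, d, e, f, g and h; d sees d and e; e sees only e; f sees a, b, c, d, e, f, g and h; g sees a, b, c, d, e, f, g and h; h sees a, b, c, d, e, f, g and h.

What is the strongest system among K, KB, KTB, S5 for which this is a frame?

Symmetric (axiom B): no — a S b but not b S a.
Reflexive (axiom T): yes — every world is S-related to itself.
Euclidean (axiom 5): no — a S b and a S c, but not b S c.
So F validates K; KB would additionally require S to be symmetric. The strongest is K.

K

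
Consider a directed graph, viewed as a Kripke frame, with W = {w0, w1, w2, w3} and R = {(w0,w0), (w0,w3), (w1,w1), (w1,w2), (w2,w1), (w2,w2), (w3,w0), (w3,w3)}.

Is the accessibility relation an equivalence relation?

Reflexive: yes — every world is R-related to itself.
Symmetric: yes — every pair in R has its reverse in R.
Transitive: yes — every two-step R-path is closed by a direct edge.
So R is an equivalence relation.

Yes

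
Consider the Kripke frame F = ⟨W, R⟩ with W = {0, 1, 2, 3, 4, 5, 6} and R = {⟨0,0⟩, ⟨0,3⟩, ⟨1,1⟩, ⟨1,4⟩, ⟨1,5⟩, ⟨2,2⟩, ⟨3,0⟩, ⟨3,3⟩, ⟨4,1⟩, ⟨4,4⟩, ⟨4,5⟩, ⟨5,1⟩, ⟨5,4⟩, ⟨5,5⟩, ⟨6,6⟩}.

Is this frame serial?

Yes

Serial: yes — every world has a successor (e.g. 0 R 0).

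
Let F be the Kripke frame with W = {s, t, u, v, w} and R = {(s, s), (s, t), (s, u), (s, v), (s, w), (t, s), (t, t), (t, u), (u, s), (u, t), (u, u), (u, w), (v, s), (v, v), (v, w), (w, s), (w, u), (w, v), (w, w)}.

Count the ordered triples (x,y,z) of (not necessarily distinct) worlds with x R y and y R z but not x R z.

Enumerating: (t,s,v), (t,s,w), (t,u,w), (u,s,v), (u,w,v), (v,s,t), (v,s,u), (v,w,u), (w,s,t), (w,u,t).

10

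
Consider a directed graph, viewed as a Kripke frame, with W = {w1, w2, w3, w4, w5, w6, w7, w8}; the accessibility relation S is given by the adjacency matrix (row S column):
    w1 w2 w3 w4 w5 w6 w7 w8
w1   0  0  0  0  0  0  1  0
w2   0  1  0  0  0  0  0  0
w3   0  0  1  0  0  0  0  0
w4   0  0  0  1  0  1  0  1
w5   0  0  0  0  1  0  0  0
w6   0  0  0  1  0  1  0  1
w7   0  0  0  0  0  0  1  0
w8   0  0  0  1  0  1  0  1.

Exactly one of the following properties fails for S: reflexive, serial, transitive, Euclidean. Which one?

Reflexive: no — w1 is not related to itself.
Serial: yes — every world has a successor (e.g. w1 S w7).
Transitive: yes — every two-step S-path is closed by a direct edge.
Euclidean: yes — any two successors of a common world are S-related.
Only reflexive fails.

reflexive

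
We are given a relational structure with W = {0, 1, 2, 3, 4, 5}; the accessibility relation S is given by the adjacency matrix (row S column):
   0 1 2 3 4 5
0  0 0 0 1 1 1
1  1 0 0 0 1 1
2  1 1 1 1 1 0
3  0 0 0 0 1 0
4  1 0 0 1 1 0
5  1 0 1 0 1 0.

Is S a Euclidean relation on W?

Euclidean: no — 0 S 3 and 0 S 5, but not 3 S 5.

No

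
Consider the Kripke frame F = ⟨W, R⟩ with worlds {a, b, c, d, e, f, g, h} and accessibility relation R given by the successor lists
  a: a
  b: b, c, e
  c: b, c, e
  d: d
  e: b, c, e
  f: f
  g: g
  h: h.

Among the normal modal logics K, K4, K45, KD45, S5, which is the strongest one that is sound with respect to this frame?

Transitive (axiom 4): yes — every two-step R-path is closed by a direct edge.
Euclidean (axiom 5): yes — any two successors of a common world are R-related.
Serial (axiom D): yes — every world has a successor (e.g. a R a).
Reflexive (axiom T): yes — every world is R-related to itself.
So F validates K, K4, K45, KD45, S5. The strongest is S5.

S5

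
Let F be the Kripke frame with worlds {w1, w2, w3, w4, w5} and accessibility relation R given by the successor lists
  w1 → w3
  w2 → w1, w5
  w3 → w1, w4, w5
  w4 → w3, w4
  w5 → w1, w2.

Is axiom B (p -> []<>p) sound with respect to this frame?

The schema B characterises exactly the symmetric frames.
Symmetric: no — w2 R w1 but not w1 R w2.

No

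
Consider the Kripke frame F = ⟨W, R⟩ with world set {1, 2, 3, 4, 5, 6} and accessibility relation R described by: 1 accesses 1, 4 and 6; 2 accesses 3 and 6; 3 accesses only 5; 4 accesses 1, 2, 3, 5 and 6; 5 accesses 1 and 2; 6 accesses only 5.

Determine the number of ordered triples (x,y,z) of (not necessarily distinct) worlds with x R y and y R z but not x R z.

15

Enumerating: (1,4,2), (1,4,3), (1,4,5), (1,6,5), (2,3,5), (2,6,5), (3,5,1), (3,5,2), (4,1,4), (5,1,4), (5,1,6), (5,2,3), (5,2,6), (6,5,1), (6,5,2).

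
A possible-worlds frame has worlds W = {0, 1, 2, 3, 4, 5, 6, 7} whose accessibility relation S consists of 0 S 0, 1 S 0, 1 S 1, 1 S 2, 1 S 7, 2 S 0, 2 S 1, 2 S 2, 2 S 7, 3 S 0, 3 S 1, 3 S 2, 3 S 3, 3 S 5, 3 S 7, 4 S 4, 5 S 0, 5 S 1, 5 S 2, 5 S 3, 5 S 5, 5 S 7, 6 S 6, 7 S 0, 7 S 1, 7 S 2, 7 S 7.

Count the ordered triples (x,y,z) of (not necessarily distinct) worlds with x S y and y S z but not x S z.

S is transitive; there are no such tuples.

0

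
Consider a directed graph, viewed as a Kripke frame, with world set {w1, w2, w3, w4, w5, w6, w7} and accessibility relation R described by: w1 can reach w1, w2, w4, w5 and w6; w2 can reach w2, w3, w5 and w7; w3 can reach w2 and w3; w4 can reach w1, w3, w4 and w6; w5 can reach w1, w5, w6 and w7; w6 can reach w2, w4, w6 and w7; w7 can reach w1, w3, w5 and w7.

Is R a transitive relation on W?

No

Transitive: no — w1 R w2 and w2 R w3, but not w1 R w3.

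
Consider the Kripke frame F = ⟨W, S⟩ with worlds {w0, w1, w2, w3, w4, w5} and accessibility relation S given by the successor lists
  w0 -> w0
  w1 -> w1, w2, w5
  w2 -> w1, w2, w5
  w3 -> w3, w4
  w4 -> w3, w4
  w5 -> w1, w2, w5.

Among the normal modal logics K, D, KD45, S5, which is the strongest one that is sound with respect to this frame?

S5

Serial (axiom D): yes — every world has a successor (e.g. w0 S w0).
Euclidean (axiom 5): yes — any two successors of a common world are S-related.
Transitive (axiom 4): yes — every two-step S-path is closed by a direct edge.
Reflexive (axiom T): yes — every world is S-related to itself.
So F validates K, D, KD45, S5. The strongest is S5.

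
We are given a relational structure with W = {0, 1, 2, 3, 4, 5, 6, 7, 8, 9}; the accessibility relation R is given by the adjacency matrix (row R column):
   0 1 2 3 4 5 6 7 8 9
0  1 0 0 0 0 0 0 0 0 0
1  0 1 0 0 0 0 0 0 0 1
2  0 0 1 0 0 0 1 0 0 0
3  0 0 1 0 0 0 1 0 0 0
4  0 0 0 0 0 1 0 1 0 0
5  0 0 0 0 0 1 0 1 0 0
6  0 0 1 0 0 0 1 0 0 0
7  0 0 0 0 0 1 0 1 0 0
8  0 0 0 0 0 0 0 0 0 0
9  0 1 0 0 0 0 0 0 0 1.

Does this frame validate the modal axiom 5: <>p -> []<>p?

Yes

Axiom 5 corresponds to the accessibility relation being Euclidean.
Euclidean: yes — any two successors of a common world are R-related.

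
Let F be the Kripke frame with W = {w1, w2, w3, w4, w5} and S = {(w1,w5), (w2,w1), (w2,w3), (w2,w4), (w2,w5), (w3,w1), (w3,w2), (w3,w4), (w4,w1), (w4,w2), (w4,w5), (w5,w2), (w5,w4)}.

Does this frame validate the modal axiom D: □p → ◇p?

Yes

Axiom D corresponds to the accessibility relation being serial.
Serial: yes — every world has a successor (e.g. w1 S w5).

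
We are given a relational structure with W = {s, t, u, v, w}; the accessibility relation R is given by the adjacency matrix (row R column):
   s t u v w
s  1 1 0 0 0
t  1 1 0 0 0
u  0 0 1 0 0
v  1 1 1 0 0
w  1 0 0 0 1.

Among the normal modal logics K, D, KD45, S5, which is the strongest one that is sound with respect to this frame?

Serial (axiom D): yes — every world has a successor (e.g. s R s).
Euclidean (axiom 5): no — v R s and v R u, but not s R u.
Transitive (axiom 4): no — w R s and s R t, but not w R t.
Reflexive (axiom T): no — v is not related to itself.
So F validates K, D; KD45 would additionally require R to be Euclidean and transitive. The strongest is D.

D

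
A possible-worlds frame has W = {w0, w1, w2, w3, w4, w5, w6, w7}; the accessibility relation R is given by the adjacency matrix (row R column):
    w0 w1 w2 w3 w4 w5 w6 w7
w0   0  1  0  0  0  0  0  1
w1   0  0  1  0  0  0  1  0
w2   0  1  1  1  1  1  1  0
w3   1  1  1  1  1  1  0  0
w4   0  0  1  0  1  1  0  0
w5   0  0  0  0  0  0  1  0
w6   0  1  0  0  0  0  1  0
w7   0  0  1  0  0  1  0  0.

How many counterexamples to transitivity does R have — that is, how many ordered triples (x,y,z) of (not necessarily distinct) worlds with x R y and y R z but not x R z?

25

Enumerating: (w0,w1,w2), (w0,w1,w6), (w0,w7,w2), (w0,w7,w5), (w1,w2,w1), (w1,w2,w3), (w1,w2,w4), (w1,w2,w5), (w1,w6,w1), (w2,w3,w0), (w3,w0,w7), (w3,w1,w6), … and 13 more.
Total: 25.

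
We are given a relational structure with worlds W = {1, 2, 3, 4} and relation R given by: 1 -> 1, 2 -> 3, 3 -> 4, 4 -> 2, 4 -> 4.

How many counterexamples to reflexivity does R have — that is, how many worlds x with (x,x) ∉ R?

2

Enumerating: 2, 3.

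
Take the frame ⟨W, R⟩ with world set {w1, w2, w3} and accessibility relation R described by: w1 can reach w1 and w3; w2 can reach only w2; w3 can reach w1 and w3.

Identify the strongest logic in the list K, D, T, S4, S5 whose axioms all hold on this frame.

S5

Serial (axiom D): yes — every world has a successor (e.g. w1 R w1).
Reflexive (axiom T): yes — every world is R-related to itself.
Transitive (axiom 4): yes — every two-step R-path is closed by a direct edge.
Euclidean (axiom 5): yes — any two successors of a common world are R-related.
So F validates K, D, T, S4, S5. The strongest is S5.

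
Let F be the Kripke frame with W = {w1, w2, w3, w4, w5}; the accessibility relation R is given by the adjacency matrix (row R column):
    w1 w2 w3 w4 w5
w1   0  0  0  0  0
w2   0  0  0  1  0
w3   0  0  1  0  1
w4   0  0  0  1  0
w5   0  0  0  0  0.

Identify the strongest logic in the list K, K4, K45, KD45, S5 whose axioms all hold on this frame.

K4

Transitive (axiom 4): yes — every two-step R-path is closed by a direct edge.
Euclidean (axiom 5): no — w3 R w5 and w3 R w3, but not w5 R w3.
Serial (axiom D): no — w1 has no R-successor.
Reflexive (axiom T): no — w1 is not related to itself.
So F validates K, K4; K45 would additionally require R to be Euclidean. The strongest is K4.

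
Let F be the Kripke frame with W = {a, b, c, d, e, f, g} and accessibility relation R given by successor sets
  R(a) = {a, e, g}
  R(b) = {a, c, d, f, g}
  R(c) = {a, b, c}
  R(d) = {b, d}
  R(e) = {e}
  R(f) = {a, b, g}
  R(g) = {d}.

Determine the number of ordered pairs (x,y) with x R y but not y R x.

8

Enumerating: (a,e), (a,g), (b,a), (b,g), (c,a), (f,a), (f,g), (g,d).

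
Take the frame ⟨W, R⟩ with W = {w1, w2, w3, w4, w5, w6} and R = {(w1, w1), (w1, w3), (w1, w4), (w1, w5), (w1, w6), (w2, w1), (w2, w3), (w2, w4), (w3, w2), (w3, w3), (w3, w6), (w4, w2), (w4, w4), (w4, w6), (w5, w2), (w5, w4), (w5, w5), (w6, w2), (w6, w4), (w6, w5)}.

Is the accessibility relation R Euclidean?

No

Euclidean: no — w1 R w3 and w1 R w4, but not w3 R w4.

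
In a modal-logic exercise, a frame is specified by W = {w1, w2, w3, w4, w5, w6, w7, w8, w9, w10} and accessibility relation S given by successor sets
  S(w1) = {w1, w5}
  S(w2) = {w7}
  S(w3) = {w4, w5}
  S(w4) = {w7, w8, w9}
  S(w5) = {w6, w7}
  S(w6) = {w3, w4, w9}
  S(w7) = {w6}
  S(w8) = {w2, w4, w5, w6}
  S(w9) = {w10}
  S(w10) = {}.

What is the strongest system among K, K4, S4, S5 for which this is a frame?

Transitive (axiom 4): no — w1 S w5 and w5 S w6, but not w1 S w6.
Reflexive (axiom T): no — w2 is not related to itself.
Euclidean (axiom 5): no — w3 S w4 and w3 S w5, but not w4 S w5.
So F validates K; K4 would additionally require S to be transitive. The strongest is K.

K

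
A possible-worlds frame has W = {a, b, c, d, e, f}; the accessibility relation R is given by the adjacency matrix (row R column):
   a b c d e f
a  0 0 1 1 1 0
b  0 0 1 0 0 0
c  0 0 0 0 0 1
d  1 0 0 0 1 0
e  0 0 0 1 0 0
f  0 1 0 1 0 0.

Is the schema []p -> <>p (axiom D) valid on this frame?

Axiom D corresponds to the accessibility relation being serial.
Serial: yes — every world has a successor (e.g. a R c).

Yes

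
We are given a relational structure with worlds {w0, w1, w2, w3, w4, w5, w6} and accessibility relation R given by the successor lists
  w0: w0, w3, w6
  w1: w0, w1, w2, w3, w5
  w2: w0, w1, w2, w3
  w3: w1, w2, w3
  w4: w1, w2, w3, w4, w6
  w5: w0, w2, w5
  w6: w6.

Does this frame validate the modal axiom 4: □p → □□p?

By correspondence theory, 4 is valid on a frame iff R is transitive.
Transitive: no — w0 R w3 and w3 R w1, but not w0 R w1.

No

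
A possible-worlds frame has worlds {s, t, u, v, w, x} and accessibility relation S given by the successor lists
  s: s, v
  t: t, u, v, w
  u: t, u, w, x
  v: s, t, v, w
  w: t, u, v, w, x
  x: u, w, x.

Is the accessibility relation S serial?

Yes

Serial: yes — every world has a successor (e.g. s S s).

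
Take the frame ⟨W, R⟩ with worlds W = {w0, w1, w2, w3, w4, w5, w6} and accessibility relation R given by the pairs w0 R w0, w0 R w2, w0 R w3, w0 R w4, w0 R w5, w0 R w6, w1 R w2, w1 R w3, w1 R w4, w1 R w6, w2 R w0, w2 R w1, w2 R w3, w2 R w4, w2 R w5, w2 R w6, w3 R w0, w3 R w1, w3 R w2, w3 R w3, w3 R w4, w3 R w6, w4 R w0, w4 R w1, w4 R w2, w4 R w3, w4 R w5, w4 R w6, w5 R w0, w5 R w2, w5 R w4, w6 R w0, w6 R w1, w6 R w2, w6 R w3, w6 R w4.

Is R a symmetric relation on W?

Symmetric: yes — every pair in R has its reverse in R.

Yes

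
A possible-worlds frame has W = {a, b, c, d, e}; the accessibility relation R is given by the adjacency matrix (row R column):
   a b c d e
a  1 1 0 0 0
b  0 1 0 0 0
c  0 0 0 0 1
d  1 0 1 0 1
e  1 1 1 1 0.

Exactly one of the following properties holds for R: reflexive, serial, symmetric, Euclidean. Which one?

serial

Reflexive: no — c is not related to itself.
Serial: yes — every world has a successor (e.g. a R a).
Symmetric: no — a R b but not b R a.
Euclidean: no — d R a and d R c, but not a R c.
Only serial holds.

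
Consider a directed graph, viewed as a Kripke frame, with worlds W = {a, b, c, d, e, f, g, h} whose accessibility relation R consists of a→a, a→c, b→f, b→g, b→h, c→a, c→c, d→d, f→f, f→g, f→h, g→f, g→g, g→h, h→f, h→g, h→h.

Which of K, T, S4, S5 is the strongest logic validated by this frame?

K

Reflexive (axiom T): no — b is not related to itself.
Transitive (axiom 4): yes — every two-step R-path is closed by a direct edge.
Euclidean (axiom 5): yes — any two successors of a common world are R-related.
So F validates K; T would additionally require R to be reflexive. The strongest is K.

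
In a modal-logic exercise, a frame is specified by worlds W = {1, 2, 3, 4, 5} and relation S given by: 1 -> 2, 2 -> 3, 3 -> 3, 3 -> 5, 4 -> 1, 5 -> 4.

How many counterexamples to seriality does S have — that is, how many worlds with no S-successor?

S is serial; there are no such worlds.

0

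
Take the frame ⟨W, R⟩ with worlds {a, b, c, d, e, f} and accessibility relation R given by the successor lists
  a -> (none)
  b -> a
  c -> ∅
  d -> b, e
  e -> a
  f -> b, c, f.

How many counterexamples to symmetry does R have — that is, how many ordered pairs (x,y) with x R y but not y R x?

Enumerating: (b,a), (d,b), (d,e), (e,a), (f,b), (f,c).

6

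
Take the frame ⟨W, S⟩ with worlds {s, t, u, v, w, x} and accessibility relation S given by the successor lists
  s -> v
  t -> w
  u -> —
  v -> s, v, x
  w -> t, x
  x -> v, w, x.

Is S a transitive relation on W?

Transitive: no — s S v and v S x, but not s S x.

No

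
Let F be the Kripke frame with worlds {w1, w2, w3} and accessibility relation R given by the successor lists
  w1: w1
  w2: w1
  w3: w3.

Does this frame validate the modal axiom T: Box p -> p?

No

The schema T characterises exactly the reflexive frames.
Reflexive: no — w2 is not related to itself.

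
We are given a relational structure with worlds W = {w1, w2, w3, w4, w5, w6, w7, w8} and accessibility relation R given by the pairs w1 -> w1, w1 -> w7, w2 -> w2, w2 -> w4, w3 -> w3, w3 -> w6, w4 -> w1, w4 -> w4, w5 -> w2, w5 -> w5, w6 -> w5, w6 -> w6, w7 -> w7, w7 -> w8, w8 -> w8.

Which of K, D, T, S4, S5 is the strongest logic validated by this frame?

Serial (axiom D): yes — every world has a successor (e.g. w1 R w1).
Reflexive (axiom T): yes — every world is R-related to itself.
Transitive (axiom 4): no — w1 R w7 and w7 R w8, but not w1 R w8.
Euclidean (axiom 5): no — w1 R w7 and w1 R w1, but not w7 R w1.
So F validates K, D, T; S4 would additionally require R to be transitive. The strongest is T.

T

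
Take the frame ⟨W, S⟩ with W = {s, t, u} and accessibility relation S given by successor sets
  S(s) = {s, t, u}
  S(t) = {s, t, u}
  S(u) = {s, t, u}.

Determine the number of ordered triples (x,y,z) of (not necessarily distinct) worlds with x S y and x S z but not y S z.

S is Euclidean; there are no such tuples.

0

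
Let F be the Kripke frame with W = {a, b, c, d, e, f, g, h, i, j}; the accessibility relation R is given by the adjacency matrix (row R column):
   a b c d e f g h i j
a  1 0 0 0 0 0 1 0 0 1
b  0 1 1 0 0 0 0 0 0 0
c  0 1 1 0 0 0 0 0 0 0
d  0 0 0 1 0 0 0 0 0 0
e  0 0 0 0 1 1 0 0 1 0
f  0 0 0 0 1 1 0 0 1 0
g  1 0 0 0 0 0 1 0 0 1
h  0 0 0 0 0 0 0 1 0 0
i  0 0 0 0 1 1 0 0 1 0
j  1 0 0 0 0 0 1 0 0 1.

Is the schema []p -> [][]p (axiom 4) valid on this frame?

Axiom 4 corresponds to the accessibility relation being transitive.
Transitive: yes — every two-step R-path is closed by a direct edge.

Yes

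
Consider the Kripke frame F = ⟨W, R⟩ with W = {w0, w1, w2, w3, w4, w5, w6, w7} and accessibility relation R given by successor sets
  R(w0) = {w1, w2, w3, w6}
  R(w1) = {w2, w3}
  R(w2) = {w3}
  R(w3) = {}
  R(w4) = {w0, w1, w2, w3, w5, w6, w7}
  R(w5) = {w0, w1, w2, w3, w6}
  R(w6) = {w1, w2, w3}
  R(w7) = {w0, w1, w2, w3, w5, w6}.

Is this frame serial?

No

Serial: no — w3 has no R-successor.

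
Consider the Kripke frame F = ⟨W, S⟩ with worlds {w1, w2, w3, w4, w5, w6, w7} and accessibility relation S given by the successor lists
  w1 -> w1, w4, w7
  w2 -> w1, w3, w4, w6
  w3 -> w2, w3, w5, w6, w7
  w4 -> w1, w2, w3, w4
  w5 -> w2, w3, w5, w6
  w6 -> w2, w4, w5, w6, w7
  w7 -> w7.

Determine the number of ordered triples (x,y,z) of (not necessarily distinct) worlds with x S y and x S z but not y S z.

Enumerating: (w1,w4,w7), (w1,w7,w1), (w1,w7,w4), (w2,w1,w3), (w2,w1,w6), (w2,w3,w1), (w2,w3,w4), (w2,w4,w6), (w2,w6,w1), (w2,w6,w3), (w3,w2,w2), (w3,w2,w5), … and 27 more.
Total: 39.

39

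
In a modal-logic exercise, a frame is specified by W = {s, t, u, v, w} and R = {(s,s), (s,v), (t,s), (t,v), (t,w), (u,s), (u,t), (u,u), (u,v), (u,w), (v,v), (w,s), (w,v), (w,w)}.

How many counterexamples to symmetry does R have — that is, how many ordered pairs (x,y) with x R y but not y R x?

Enumerating: (s,v), (t,s), (t,v), (t,w), (u,s), (u,t), (u,v), (u,w), (w,s), (w,v).

10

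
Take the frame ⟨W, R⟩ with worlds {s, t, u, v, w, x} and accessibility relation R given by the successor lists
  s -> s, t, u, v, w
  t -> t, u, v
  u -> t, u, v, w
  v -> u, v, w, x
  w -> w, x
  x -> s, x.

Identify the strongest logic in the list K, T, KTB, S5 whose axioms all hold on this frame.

T

Reflexive (axiom T): yes — every world is R-related to itself.
Symmetric (axiom B): no — s R t but not t R s.
Euclidean (axiom 5): no — s R t and s R w, but not t R w.
So F validates K, T; KTB would additionally require R to be symmetric. The strongest is T.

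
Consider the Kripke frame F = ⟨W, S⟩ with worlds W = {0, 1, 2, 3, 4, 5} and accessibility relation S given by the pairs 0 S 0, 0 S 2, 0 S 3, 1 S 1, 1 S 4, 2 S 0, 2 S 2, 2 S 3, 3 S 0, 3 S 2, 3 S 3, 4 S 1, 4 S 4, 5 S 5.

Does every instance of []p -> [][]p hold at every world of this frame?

Yes

Axiom 4 corresponds to the accessibility relation being transitive.
Transitive: yes — every two-step S-path is closed by a direct edge.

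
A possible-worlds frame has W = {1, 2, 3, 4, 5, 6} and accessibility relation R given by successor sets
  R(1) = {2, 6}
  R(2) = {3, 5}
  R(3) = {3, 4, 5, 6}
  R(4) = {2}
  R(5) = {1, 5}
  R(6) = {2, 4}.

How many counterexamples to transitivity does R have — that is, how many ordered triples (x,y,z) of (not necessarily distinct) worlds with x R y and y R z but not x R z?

Enumerating: (1,2,3), (1,2,5), (1,6,4), (2,3,4), (2,3,6), (2,5,1), (3,4,2), (3,5,1), (3,6,2), (4,2,3), (4,2,5), (5,1,2), (5,1,6), (6,2,3), (6,2,5).

15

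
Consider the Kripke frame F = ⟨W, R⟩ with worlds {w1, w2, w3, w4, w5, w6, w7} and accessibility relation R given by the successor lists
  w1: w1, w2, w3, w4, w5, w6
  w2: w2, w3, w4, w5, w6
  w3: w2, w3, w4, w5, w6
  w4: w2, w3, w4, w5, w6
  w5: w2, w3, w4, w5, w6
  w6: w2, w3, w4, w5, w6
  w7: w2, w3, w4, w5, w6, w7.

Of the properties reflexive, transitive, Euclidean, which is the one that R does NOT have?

Euclidean

Reflexive: yes — every world is R-related to itself.
Transitive: yes — every two-step R-path is closed by a direct edge.
Euclidean: no — w1 R w2 and w1 R w1, but not w2 R w1.
Only Euclidean fails.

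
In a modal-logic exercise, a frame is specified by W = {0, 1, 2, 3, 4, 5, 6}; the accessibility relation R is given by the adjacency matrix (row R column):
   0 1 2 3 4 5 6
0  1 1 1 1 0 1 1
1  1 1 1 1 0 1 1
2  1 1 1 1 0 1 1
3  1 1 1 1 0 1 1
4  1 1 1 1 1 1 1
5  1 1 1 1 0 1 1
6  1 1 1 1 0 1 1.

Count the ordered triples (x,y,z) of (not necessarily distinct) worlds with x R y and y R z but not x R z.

R is transitive; there are no such tuples.

0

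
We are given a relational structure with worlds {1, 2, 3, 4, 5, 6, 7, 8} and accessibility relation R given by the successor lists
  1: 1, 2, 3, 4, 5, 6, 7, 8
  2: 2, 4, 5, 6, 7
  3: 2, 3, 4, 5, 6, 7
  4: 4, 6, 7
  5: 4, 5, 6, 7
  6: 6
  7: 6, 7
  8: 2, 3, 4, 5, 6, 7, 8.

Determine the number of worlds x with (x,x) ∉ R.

R is reflexive; there are no such worlds.

0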